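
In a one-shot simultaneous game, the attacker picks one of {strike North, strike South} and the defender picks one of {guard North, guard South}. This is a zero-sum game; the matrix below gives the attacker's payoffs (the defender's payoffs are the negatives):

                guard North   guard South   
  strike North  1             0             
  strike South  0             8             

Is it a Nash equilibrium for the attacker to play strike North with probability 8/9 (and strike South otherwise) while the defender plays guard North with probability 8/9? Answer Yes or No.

Yes

Check the defender's indifference given the attacker's mix p = 8/9:
  payoff from guard North = -8/9; payoff from guard South = -8/9 — equal.
Check the attacker's indifference given the defender's mix q = 8/9:
  payoff from strike North = 8/9; payoff from strike South = 8/9 — equal.
Both players are indifferent, so neither can profitably deviate.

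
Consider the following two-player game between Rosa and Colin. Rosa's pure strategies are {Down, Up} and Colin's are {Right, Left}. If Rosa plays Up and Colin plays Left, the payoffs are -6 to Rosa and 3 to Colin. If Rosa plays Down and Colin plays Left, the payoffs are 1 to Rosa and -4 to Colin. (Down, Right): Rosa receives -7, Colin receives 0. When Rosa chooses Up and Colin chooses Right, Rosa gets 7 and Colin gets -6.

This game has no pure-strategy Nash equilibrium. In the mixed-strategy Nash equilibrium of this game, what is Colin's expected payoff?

Colin's indifference between Right and Left determines Rosa's mixing probability p:
  Colin's payoff to Right: p·0 + (1−p)·(-6) = 6p - 6
  Colin's payoff to Left: p·(-4) + (1−p)·3 = -7p + 3
  6p - 6 = -7p + 3  ⇒  13p = 9  ⇒  p = 9/13.
At equilibrium Colin is indifferent across columns, so Colin's payoff equals the payoff from Right: (9/13)·0 + (4/13)·(-6) = -24/13.

-24/13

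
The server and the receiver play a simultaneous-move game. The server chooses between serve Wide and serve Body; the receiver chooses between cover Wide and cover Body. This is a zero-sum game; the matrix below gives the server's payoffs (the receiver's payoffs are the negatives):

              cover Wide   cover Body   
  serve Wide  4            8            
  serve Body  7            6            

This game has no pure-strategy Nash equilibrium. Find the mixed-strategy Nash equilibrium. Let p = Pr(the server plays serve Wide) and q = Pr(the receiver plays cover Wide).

p = 1/5, q = 2/5

For the receiver to be willing to mix, the receiver must be indifferent between cover Wide and cover Body, which pins down the server's mix.
  the receiver's expected payoff from cover Wide: p·(-4) + (1−p)·(-7) = 3p - 7
  the receiver's expected payoff from cover Body: p·(-8) + (1−p)·(-6) = -2p - 6
  3p - 7 = -2p - 6  ⇒  5p = 1  ⇒  p = 1/5.
For the server to be willing to mix, the server must be indifferent between serve Wide and serve Body, which pins down the receiver's mix.
  the server's payoff from serve Wide: q·4 + (1−q)·8 = -4q + 8
  the server's payoff from serve Body: q·7 + (1−q)·6 = q + 6
  -4q + 8 = q + 6  ⇒  -5q = -2  ⇒  q = 2/5.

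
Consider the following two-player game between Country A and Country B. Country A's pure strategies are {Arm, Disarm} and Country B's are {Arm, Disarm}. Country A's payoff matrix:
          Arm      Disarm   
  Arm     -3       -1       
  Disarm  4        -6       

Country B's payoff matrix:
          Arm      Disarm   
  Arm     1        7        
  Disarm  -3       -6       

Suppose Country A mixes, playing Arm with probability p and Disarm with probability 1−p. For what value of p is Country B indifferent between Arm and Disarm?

For Country B to be willing to mix, Country B must be indifferent between Arm and Disarm, which pins down Country A's mix.
  Country B's payoff to Arm: p·1 + (1−p)·(-3) = 4p - 3
  Country B's payoff to Disarm: p·7 + (1−p)·(-6) = 13p - 6
  4p - 3 = 13p - 6  ⇒  -9p = -3  ⇒  p = 1/3.

p = 1/3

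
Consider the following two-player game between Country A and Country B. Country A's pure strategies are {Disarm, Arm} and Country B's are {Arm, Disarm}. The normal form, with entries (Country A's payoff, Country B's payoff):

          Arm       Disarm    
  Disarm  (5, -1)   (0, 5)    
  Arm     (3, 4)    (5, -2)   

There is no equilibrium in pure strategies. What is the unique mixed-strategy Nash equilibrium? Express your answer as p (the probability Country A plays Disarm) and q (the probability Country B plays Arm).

Set Country B's expected payoff from Arm equal to that from Disarm:
  Country B's expected payoff from Arm: p·(-1) + (1−p)·4 = -5p + 4
  Country B's expected payoff from Disarm: p·5 + (1−p)·(-2) = 7p - 2
  -5p + 4 = 7p - 2  ⇒  -12p = -6  ⇒  p = 1/2.
In a mixed equilibrium Country A is indifferent between Disarm and Arm; this condition fixes q.
  Country A's expected payoff from Disarm: q·5 + (1−q)·0 = 5q
  Country A's expected payoff from Arm: q·3 + (1−q)·5 = -2q + 5
  5q = -2q + 5  ⇒  7q = 5  ⇒  q = 5/7.

p = 1/2, q = 5/7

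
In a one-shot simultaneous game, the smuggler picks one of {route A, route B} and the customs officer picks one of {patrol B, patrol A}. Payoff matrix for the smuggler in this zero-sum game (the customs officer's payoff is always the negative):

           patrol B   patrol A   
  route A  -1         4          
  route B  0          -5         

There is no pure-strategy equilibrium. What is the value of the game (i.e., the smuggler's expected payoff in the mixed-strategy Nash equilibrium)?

For the smuggler to be willing to mix, the smuggler must be indifferent between route A and route B, which pins down the customs officer's mix.
  the smuggler's expected payoff from route A: q·(-1) + (1−q)·4 = -5q + 4
  the smuggler's expected payoff from route B: q·0 + (1−q)·(-5) = 5q - 5
  -5q + 4 = 5q - 5  ⇒  -10q = -9  ⇒  q = 9/10.
The value is the smuggler's expected payoff against this mix (using route A): (9/10)·(-1) + (1/10)·4 = -1/2.

v = -1/2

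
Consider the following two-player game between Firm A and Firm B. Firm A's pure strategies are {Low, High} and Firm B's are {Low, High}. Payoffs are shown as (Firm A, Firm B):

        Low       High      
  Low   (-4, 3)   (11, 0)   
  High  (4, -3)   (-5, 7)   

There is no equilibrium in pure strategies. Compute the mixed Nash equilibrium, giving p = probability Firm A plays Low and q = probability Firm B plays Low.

Firm B's indifference between Low and High determines Firm A's mixing probability p:
  Firm B's expected payoff from Low: p·3 + (1−p)·(-3) = 6p - 3
  Firm B's expected payoff from High: p·0 + (1−p)·7 = -7p + 7
  6p - 3 = -7p + 7  ⇒  13p = 10  ⇒  p = 10/13.
Firm A's indifference between Low and High determines Firm B's mixing probability q:
  Firm A's payoff to Low: q·(-4) + (1−q)·11 = -15q + 11
  Firm A's payoff to High: q·4 + (1−q)·(-5) = 9q - 5
  -15q + 11 = 9q - 5  ⇒  -24q = -16  ⇒  q = 2/3.

p = 10/13, q = 2/3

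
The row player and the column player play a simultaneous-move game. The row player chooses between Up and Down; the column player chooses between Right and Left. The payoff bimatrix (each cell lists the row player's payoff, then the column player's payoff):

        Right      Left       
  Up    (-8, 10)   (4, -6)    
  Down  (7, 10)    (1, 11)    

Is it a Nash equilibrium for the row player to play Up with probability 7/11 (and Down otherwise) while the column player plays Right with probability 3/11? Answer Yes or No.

No

Given the row player's mix p = 7/11, the column player's payoff from Right is 10 but from Left is 2/11. The column player strictly prefers Right, so the column player would not mix.
So the proposed profile is not a Nash equilibrium.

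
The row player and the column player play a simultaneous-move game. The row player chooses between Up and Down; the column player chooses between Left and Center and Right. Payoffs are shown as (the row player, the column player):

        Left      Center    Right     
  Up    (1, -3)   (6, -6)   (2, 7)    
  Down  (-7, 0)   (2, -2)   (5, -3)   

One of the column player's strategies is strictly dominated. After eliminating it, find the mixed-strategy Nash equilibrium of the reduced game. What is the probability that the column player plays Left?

q = 3/11

The column player's strategy Center is strictly dominated by Left: -3 > -6 and 0 > -2. Eliminate Center.
The row player's indifference between Up and Down determines the column player's mixing probability q:
  the row player's payoff from Up: q·1 + (1−q)·2 = -q + 2
  the row player's payoff from Down: q·(-7) + (1−q)·5 = -12q + 5
  -q + 2 = -12q + 5  ⇒  11q = 3  ⇒  q = 3/11.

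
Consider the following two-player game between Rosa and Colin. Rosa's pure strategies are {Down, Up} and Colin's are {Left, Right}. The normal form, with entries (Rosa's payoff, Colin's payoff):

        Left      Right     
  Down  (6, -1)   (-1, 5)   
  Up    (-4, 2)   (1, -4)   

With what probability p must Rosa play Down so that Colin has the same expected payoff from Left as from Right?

p = 1/2

For Colin to be willing to mix, Colin must be indifferent between Left and Right, which pins down Rosa's mix.
  Colin's payoff to Left: p·(-1) + (1−p)·2 = -3p + 2
  Colin's payoff to Right: p·5 + (1−p)·(-4) = 9p - 4
  -3p + 2 = 9p - 4  ⇒  -12p = -6  ⇒  p = 1/2.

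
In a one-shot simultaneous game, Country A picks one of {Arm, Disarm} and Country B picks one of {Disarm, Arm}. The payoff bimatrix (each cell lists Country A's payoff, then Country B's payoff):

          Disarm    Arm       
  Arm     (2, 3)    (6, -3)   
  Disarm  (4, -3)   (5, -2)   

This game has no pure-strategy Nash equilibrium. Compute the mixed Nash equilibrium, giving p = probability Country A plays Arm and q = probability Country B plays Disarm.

Country B's indifference between Disarm and Arm determines Country A's mixing probability p:
  Country B's payoff from Disarm: p·3 + (1−p)·(-3) = 6p - 3
  Country B's payoff from Arm: p·(-3) + (1−p)·(-2) = -p - 2
  6p - 3 = -p - 2  ⇒  7p = 1  ⇒  p = 1/7.
In a mixed equilibrium Country A is indifferent between Arm and Disarm; this condition fixes q.
  Country A's expected payoff from Arm: q·2 + (1−q)·6 = -4q + 6
  Country A's expected payoff from Disarm: q·4 + (1−q)·5 = -q + 5
  -4q + 6 = -q + 5  ⇒  -3q = -1  ⇒  q = 1/3.

p = 1/7, q = 1/3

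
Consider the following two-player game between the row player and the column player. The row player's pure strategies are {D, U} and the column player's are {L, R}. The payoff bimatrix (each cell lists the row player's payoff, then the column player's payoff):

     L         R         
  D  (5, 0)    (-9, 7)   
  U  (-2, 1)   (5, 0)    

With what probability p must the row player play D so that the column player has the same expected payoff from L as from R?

p = 1/8

The row player's mix must leave the column player indifferent between L and R.
  the column player's payoff to L: p·0 + (1−p)·1 = -p + 1
  the column player's payoff to R: p·7 + (1−p)·0 = 7p
  -p + 1 = 7p  ⇒  -8p = -1  ⇒  p = 1/8.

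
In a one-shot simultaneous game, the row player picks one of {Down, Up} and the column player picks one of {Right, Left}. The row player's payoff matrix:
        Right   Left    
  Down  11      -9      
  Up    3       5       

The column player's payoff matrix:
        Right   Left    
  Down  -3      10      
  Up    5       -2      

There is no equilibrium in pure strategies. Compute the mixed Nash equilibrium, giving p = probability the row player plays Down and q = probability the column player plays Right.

The row player's mix must leave the column player indifferent between Right and Left.
  the column player's payoff from Right: p·(-3) + (1−p)·5 = -8p + 5
  the column player's payoff from Left: p·10 + (1−p)·(-2) = 12p - 2
  -8p + 5 = 12p - 2  ⇒  -20p = -7  ⇒  p = 7/20.
The row player's indifference between Down and Up determines the column player's mixing probability q:
  the row player's payoff to Down: q·11 + (1−q)·(-9) = 20q - 9
  the row player's payoff to Up: q·3 + (1−q)·5 = -2q + 5
  20q - 9 = -2q + 5  ⇒  22q = 14  ⇒  q = 7/11.

p = 7/20, q = 7/11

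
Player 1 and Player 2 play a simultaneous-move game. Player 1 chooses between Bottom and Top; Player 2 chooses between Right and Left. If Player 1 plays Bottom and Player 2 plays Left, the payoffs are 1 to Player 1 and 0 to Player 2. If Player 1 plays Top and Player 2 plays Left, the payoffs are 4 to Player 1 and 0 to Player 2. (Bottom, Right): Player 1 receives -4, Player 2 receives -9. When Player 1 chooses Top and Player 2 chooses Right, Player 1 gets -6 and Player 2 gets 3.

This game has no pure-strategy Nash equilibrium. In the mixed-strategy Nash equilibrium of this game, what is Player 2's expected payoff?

0

Player 2's indifference between Right and Left determines Player 1's mixing probability p:
  Player 2's payoff to Right: p·(-9) + (1−p)·3 = -12p + 3
  Player 2's payoff to Left: p·0 + (1−p)·0 = 0
  -12p + 3 = 0  ⇒  -12p = -3  ⇒  p = 1/4.
At equilibrium Player 2 is indifferent across columns, so Player 2's payoff equals the payoff from Right: (1/4)·(-9) + (3/4)·3 = 0.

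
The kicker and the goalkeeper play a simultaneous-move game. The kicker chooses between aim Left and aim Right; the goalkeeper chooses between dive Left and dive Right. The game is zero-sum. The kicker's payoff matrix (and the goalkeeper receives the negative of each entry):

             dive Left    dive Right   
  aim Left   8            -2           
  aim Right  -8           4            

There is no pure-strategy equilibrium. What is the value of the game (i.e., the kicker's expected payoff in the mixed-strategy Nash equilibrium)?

v = 8/11

The kicker's indifference between aim Left and aim Right determines the goalkeeper's mixing probability q:
  the kicker's expected payoff from aim Left: q·8 + (1−q)·(-2) = 10q - 2
  the kicker's expected payoff from aim Right: q·(-8) + (1−q)·4 = -12q + 4
  10q - 2 = -12q + 4  ⇒  22q = 6  ⇒  q = 3/11.
The value is the kicker's expected payoff against this mix (using aim Left): (3/11)·8 + (8/11)·(-2) = 8/11.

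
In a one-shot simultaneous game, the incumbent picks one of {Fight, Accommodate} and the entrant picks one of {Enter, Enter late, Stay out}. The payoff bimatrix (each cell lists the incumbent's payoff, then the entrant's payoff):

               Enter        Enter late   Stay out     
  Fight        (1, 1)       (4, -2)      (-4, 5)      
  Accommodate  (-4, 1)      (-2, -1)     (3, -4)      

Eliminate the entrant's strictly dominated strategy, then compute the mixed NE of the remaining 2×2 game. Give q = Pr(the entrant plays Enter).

The entrant's strategy Enter late is strictly dominated by Enter: 1 > -2 and 1 > -1. Eliminate Enter late.
Set the incumbent's expected payoff from Fight equal to that from Accommodate:
  the incumbent's expected payoff from Fight: q·1 + (1−q)·(-4) = 5q - 4
  the incumbent's expected payoff from Accommodate: q·(-4) + (1−q)·3 = -7q + 3
  5q - 4 = -7q + 3  ⇒  12q = 7  ⇒  q = 7/12.

q = 7/12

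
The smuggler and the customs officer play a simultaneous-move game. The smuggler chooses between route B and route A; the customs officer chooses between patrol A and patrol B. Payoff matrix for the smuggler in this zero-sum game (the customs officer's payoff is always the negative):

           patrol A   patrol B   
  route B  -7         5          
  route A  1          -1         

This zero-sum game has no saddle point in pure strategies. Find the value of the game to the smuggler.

v = -1/7

Set the smuggler's expected payoff from route B equal to that from route A:
  the smuggler's expected payoff from route B: q·(-7) + (1−q)·5 = -12q + 5
  the smuggler's expected payoff from route A: q·1 + (1−q)·(-1) = 2q - 1
  -12q + 5 = 2q - 1  ⇒  -14q = -6  ⇒  q = 3/7.
The value is the smuggler's expected payoff against this mix (using route B): (3/7)·(-7) + (4/7)·5 = -1/7.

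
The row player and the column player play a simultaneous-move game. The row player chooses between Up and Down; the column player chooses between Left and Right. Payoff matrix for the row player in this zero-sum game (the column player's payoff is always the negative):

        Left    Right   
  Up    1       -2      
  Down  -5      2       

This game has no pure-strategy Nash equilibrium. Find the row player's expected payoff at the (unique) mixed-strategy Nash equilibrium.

-4/5

For the row player to be willing to mix, the row player must be indifferent between Up and Down, which pins down the column player's mix.
  the row player's payoff to Up: q·1 + (1−q)·(-2) = 3q - 2
  the row player's payoff to Down: q·(-5) + (1−q)·2 = -7q + 2
  3q - 2 = -7q + 2  ⇒  10q = 4  ⇒  q = 2/5.
At equilibrium the row player is indifferent across rows, so the row player's payoff equals the payoff from Up: (2/5)·1 + (3/5)·(-2) = -4/5.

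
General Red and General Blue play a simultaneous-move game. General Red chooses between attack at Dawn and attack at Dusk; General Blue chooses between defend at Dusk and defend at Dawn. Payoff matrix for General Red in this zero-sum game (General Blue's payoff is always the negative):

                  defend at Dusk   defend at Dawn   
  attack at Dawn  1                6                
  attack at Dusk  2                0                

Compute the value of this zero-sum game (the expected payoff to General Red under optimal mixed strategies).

Set General Red's expected payoff from attack at Dawn equal to that from attack at Dusk:
  General Red's payoff to attack at Dawn: q·1 + (1−q)·6 = -5q + 6
  General Red's payoff to attack at Dusk: q·2 + (1−q)·0 = 2q
  -5q + 6 = 2q  ⇒  -7q = -6  ⇒  q = 6/7.
The value is General Red's expected payoff against this mix (using attack at Dawn): (6/7)·1 + (1/7)·6 = 12/7.

v = 12/7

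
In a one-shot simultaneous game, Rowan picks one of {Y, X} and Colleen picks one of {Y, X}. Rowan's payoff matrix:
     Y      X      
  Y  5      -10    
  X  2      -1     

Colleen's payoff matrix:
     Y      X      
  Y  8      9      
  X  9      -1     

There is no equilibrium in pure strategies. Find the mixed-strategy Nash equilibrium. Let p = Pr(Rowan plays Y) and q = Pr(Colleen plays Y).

p = 10/11, q = 3/4

Colleen's indifference between Y and X determines Rowan's mixing probability p:
  Colleen's payoff from Y: p·8 + (1−p)·9 = -p + 9
  Colleen's payoff from X: p·9 + (1−p)·(-1) = 10p - 1
  -p + 9 = 10p - 1  ⇒  -11p = -10  ⇒  p = 10/11.
Colleen's mix must leave Rowan indifferent between Y and X.
  Rowan's payoff to Y: q·5 + (1−q)·(-10) = 15q - 10
  Rowan's payoff to X: q·2 + (1−q)·(-1) = 3q - 1
  15q - 10 = 3q - 1  ⇒  12q = 9  ⇒  q = 3/4.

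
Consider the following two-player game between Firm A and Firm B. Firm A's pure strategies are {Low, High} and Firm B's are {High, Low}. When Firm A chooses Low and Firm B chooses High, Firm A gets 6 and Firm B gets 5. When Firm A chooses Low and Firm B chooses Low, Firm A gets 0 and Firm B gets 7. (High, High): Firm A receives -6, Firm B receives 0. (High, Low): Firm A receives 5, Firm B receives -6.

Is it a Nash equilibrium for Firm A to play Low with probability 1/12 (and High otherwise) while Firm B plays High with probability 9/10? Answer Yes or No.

No

Given Firm A's mix p = 1/12, Firm B's payoff from High is 5/12 but from Low is -59/12. Firm B strictly prefers High, so Firm B would not mix.
So the proposed profile is not a Nash equilibrium.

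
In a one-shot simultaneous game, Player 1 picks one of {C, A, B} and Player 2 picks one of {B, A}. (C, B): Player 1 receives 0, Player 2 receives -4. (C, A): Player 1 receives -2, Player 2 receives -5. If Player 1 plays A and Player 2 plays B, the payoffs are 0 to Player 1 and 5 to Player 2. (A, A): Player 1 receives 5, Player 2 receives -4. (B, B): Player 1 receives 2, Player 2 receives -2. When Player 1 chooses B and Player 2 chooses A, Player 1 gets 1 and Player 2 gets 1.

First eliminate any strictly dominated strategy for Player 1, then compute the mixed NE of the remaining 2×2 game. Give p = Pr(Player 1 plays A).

p = 1/4

Player 1's strategy C is strictly dominated by B: 2 > 0 and 1 > -2. Eliminate C.
Player 2's indifference between B and A determines Player 1's mixing probability p:
  Player 2's payoff from B: p·5 + (1−p)·(-2) = 7p - 2
  Player 2's payoff from A: p·(-4) + (1−p)·1 = -5p + 1
  7p - 2 = -5p + 1  ⇒  12p = 3  ⇒  p = 1/4.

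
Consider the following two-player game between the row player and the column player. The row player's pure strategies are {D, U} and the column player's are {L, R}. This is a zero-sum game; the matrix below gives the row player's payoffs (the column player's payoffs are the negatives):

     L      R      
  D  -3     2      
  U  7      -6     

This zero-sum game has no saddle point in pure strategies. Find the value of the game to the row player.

In a mixed equilibrium the row player is indifferent between D and U; this condition fixes q.
  the row player's expected payoff from D: q·(-3) + (1−q)·2 = -5q + 2
  the row player's expected payoff from U: q·7 + (1−q)·(-6) = 13q - 6
  -5q + 2 = 13q - 6  ⇒  -18q = -8  ⇒  q = 4/9.
The value is the row player's expected payoff against this mix (using D): (4/9)·(-3) + (5/9)·2 = -2/9.

v = -2/9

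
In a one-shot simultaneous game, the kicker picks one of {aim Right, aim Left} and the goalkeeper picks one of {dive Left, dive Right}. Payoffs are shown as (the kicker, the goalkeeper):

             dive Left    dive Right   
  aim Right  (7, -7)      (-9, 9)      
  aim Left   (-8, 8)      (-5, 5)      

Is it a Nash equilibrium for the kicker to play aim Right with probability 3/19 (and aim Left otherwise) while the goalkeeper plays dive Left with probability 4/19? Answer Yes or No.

Yes

Check the goalkeeper's indifference given the kicker's mix p = 3/19:
  payoff from dive Left = 107/19; payoff from dive Right = 107/19 — equal.
Check the kicker's indifference given the goalkeeper's mix q = 4/19:
  payoff from aim Right = -107/19; payoff from aim Left = -107/19 — equal.
Both players are indifferent, so neither can profitably deviate.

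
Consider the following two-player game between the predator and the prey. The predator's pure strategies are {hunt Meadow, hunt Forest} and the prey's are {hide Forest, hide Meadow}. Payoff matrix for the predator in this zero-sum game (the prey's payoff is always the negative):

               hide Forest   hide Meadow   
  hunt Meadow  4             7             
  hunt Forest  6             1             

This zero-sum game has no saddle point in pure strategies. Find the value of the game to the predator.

v = 19/4

The prey's mix must leave the predator indifferent between hunt Meadow and hunt Forest.
  the predator's payoff to hunt Meadow: q·4 + (1−q)·7 = -3q + 7
  the predator's payoff to hunt Forest: q·6 + (1−q)·1 = 5q + 1
  -3q + 7 = 5q + 1  ⇒  -8q = -6  ⇒  q = 3/4.
The value is the predator's expected payoff against this mix (using hunt Meadow): (3/4)·4 + (1/4)·7 = 19/4.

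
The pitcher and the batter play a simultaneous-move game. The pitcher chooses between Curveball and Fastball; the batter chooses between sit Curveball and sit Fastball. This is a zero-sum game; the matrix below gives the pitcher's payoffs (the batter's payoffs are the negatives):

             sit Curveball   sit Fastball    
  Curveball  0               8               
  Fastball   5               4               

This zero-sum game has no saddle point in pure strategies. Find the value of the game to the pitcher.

Set the pitcher's expected payoff from Curveball equal to that from Fastball:
  the pitcher's payoff to Curveball: q·0 + (1−q)·8 = -8q + 8
  the pitcher's payoff to Fastball: q·5 + (1−q)·4 = q + 4
  -8q + 8 = q + 4  ⇒  -9q = -4  ⇒  q = 4/9.
The value is the pitcher's expected payoff against this mix (using Curveball): (4/9)·0 + (5/9)·8 = 40/9.

v = 40/9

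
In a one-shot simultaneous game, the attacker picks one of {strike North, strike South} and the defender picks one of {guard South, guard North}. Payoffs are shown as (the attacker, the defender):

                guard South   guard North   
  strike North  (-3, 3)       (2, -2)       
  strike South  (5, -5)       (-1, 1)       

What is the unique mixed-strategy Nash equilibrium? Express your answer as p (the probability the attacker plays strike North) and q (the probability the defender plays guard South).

The attacker's mix must leave the defender indifferent between guard South and guard North.
  the defender's expected payoff from guard South: p·3 + (1−p)·(-5) = 8p - 5
  the defender's expected payoff from guard North: p·(-2) + (1−p)·1 = -3p + 1
  8p - 5 = -3p + 1  ⇒  11p = 6  ⇒  p = 6/11.
The defender's mix must leave the attacker indifferent between strike North and strike South.
  the attacker's expected payoff from strike North: q·(-3) + (1−q)·2 = -5q + 2
  the attacker's expected payoff from strike South: q·5 + (1−q)·(-1) = 6q - 1
  -5q + 2 = 6q - 1  ⇒  -11q = -3  ⇒  q = 3/11.

p = 6/11, q = 3/11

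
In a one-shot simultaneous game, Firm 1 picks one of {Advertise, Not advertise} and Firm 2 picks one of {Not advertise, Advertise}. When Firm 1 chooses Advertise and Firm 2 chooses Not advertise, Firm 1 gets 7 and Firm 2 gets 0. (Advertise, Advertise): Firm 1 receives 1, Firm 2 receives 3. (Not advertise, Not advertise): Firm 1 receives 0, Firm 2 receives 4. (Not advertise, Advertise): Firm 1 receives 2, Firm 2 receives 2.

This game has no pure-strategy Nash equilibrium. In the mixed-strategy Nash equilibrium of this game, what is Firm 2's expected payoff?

In a mixed equilibrium Firm 2 is indifferent between Not advertise and Advertise; this condition fixes p.
  Firm 2's payoff from Not advertise: p·0 + (1−p)·4 = -4p + 4
  Firm 2's payoff from Advertise: p·3 + (1−p)·2 = p + 2
  -4p + 4 = p + 2  ⇒  -5p = -2  ⇒  p = 2/5.
At equilibrium Firm 2 is indifferent across columns, so Firm 2's payoff equals the payoff from Not advertise: (2/5)·0 + (3/5)·4 = 12/5.

12/5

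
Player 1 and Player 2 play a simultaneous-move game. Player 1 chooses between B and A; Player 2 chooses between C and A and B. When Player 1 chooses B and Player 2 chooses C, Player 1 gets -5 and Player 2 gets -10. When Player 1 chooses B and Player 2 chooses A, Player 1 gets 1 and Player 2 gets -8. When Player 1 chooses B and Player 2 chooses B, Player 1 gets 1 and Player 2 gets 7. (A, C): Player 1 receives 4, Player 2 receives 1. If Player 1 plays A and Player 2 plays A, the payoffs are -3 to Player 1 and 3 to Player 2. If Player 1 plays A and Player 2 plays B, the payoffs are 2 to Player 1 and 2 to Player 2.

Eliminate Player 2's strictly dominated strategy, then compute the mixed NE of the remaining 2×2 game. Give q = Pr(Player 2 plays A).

Player 2's strategy C is strictly dominated by A: -8 > -10 and 3 > 1. Eliminate C.
Set Player 1's expected payoff from B equal to that from A:
  Player 1's payoff to B: q·1 + (1−q)·1 = 1
  Player 1's payoff to A: q·(-3) + (1−q)·2 = -5q + 2
  1 = -5q + 2  ⇒  5q = 1  ⇒  q = 1/5.

q = 1/5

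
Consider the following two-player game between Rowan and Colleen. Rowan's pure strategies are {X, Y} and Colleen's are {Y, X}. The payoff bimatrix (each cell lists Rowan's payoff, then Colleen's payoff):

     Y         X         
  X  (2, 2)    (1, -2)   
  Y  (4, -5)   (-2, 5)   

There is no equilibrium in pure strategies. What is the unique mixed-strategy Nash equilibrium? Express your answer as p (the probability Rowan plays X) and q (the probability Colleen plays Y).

Colleen's indifference between Y and X determines Rowan's mixing probability p:
  Colleen's expected payoff from Y: p·2 + (1−p)·(-5) = 7p - 5
  Colleen's expected payoff from X: p·(-2) + (1−p)·5 = -7p + 5
  7p - 5 = -7p + 5  ⇒  14p = 10  ⇒  p = 5/7.
Set Rowan's expected payoff from X equal to that from Y:
  Rowan's expected payoff from X: q·2 + (1−q)·1 = q + 1
  Rowan's expected payoff from Y: q·4 + (1−q)·(-2) = 6q - 2
  q + 1 = 6q - 2  ⇒  -5q = -3  ⇒  q = 3/5.

p = 5/7, q = 3/5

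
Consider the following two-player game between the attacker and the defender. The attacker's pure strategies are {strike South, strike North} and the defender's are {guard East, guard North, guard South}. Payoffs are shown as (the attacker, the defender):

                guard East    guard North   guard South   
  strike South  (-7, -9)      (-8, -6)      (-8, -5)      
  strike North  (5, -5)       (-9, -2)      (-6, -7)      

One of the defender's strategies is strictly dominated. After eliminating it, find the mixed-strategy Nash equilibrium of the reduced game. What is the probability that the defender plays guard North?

q = 2/3

The defender's strategy guard East is strictly dominated by guard North: -6 > -9 and -2 > -5. Eliminate guard East.
For the attacker to be willing to mix, the attacker must be indifferent between strike South and strike North, which pins down the defender's mix.
  the attacker's payoff from strike South: q·(-8) + (1−q)·(-8) = -8
  the attacker's payoff from strike North: q·(-9) + (1−q)·(-6) = -3q - 6
  -8 = -3q - 6  ⇒  3q = 2  ⇒  q = 2/3.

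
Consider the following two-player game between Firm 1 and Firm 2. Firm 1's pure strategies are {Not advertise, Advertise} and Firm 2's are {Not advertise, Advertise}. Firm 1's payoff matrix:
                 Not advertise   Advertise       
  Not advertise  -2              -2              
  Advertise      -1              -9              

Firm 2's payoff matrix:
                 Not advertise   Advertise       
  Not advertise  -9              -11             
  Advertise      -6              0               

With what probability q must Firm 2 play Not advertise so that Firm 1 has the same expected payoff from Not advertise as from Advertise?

For Firm 1 to be willing to mix, Firm 1 must be indifferent between Not advertise and Advertise, which pins down Firm 2's mix.
  Firm 1's expected payoff from Not advertise: q·(-2) + (1−q)·(-2) = -2
  Firm 1's expected payoff from Advertise: q·(-1) + (1−q)·(-9) = 8q - 9
  -2 = 8q - 9  ⇒  -8q = -7  ⇒  q = 7/8.

q = 7/8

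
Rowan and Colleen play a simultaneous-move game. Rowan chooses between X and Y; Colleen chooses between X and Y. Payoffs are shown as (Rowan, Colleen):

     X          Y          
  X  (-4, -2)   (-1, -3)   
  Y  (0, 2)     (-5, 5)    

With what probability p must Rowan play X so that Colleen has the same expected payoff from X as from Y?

p = 3/4

In a mixed equilibrium Colleen is indifferent between X and Y; this condition fixes p.
  Colleen's expected payoff from X: p·(-2) + (1−p)·2 = -4p + 2
  Colleen's expected payoff from Y: p·(-3) + (1−p)·5 = -8p + 5
  -4p + 2 = -8p + 5  ⇒  4p = 3  ⇒  p = 3/4.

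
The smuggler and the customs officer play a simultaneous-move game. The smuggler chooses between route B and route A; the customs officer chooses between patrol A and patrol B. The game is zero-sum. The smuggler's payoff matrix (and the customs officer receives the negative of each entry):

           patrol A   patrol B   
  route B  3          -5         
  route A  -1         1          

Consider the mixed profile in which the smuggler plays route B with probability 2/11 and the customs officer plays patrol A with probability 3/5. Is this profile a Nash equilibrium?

No

Given the smuggler's mix p = 2/11, the customs officer's payoff from patrol A is 3/11 but from patrol B is 1/11. The customs officer strictly prefers patrol A, so the customs officer would not mix.
So the proposed profile is not a Nash equilibrium.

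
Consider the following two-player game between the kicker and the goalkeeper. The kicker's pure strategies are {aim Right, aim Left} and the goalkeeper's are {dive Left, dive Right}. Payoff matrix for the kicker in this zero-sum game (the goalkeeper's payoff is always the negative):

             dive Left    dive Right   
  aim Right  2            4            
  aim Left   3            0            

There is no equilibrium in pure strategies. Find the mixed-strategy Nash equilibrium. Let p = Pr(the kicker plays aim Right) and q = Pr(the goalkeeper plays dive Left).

The kicker's mix must leave the goalkeeper indifferent between dive Left and dive Right.
  the goalkeeper's payoff from dive Left: p·(-2) + (1−p)·(-3) = p - 3
  the goalkeeper's payoff from dive Right: p·(-4) + (1−p)·0 = -4p
  p - 3 = -4p  ⇒  5p = 3  ⇒  p = 3/5.
The goalkeeper's mix must leave the kicker indifferent between aim Right and aim Left.
  the kicker's payoff from aim Right: q·2 + (1−q)·4 = -2q + 4
  the kicker's payoff from aim Left: q·3 + (1−q)·0 = 3q
  -2q + 4 = 3q  ⇒  -5q = -4  ⇒  q = 4/5.

p = 3/5, q = 4/5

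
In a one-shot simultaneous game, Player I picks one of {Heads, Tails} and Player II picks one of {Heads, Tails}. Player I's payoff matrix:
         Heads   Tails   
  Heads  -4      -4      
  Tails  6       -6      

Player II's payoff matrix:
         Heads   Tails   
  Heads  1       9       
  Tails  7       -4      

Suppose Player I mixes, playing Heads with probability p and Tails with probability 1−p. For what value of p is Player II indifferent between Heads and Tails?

For Player II to be willing to mix, Player II must be indifferent between Heads and Tails, which pins down Player I's mix.
  Player II's payoff to Heads: p·1 + (1−p)·7 = -6p + 7
  Player II's payoff to Tails: p·9 + (1−p)·(-4) = 13p - 4
  -6p + 7 = 13p - 4  ⇒  -19p = -11  ⇒  p = 11/19.

p = 11/19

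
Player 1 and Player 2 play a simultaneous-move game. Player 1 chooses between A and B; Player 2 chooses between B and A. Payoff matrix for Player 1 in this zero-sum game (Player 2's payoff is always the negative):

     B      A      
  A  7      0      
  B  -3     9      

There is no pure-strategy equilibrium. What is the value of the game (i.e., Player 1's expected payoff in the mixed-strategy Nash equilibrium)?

For Player 1 to be willing to mix, Player 1 must be indifferent between A and B, which pins down Player 2's mix.
  Player 1's expected payoff from A: q·7 + (1−q)·0 = 7q
  Player 1's expected payoff from B: q·(-3) + (1−q)·9 = -12q + 9
  7q = -12q + 9  ⇒  19q = 9  ⇒  q = 9/19.
The value is Player 1's expected payoff against this mix (using A): (9/19)·7 + (10/19)·0 = 63/19.

v = 63/19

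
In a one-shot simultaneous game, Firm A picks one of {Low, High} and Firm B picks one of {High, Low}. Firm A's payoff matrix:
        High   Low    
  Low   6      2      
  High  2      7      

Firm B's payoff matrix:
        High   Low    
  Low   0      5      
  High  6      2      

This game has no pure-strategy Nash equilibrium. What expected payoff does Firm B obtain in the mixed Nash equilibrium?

Firm A's mix must leave Firm B indifferent between High and Low.
  Firm B's payoff from High: p·0 + (1−p)·6 = -6p + 6
  Firm B's payoff from Low: p·5 + (1−p)·2 = 3p + 2
  -6p + 6 = 3p + 2  ⇒  -9p = -4  ⇒  p = 4/9.
At equilibrium Firm B is indifferent across columns, so Firm B's payoff equals the payoff from High: (4/9)·0 + (5/9)·6 = 10/3.

10/3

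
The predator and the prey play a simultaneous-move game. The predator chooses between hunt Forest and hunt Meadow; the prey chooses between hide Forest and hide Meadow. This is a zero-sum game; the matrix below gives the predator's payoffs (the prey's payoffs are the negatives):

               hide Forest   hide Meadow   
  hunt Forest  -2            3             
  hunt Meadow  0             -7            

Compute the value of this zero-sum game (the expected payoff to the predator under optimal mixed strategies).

v = -7/6

For the predator to be willing to mix, the predator must be indifferent between hunt Forest and hunt Meadow, which pins down the prey's mix.
  the predator's payoff to hunt Forest: q·(-2) + (1−q)·3 = -5q + 3
  the predator's payoff to hunt Meadow: q·0 + (1−q)·(-7) = 7q - 7
  -5q + 3 = 7q - 7  ⇒  -12q = -10  ⇒  q = 5/6.
The value is the predator's expected payoff against this mix (using hunt Forest): (5/6)·(-2) + (1/6)·3 = -7/6.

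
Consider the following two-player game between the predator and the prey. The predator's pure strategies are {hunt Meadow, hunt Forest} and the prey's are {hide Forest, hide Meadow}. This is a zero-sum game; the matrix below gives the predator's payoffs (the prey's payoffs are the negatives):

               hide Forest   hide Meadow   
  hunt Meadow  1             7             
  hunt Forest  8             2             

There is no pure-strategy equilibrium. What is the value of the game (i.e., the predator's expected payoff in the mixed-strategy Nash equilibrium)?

v = 9/2

The predator's indifference between hunt Meadow and hunt Forest determines the prey's mixing probability q:
  the predator's payoff to hunt Meadow: q·1 + (1−q)·7 = -6q + 7
  the predator's payoff to hunt Forest: q·8 + (1−q)·2 = 6q + 2
  -6q + 7 = 6q + 2  ⇒  -12q = -5  ⇒  q = 5/12.
The value is the predator's expected payoff against this mix (using hunt Meadow): (5/12)·1 + (7/12)·7 = 9/2.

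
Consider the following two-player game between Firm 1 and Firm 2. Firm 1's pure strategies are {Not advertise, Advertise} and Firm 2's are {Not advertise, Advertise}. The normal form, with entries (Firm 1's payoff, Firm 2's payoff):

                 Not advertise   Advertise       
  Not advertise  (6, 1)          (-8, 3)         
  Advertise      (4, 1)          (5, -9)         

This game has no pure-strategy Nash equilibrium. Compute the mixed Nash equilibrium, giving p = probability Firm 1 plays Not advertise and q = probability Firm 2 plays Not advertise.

p = 5/6, q = 13/15

In a mixed equilibrium Firm 2 is indifferent between Not advertise and Advertise; this condition fixes p.
  Firm 2's payoff from Not advertise: p·1 + (1−p)·1 = 1
  Firm 2's payoff from Advertise: p·3 + (1−p)·(-9) = 12p - 9
  1 = 12p - 9  ⇒  -12p = -10  ⇒  p = 5/6.
Set Firm 1's expected payoff from Not advertise equal to that from Advertise:
  Firm 1's expected payoff from Not advertise: q·6 + (1−q)·(-8) = 14q - 8
  Firm 1's expected payoff from Advertise: q·4 + (1−q)·5 = -q + 5
  14q - 8 = -q + 5  ⇒  15q = 13  ⇒  q = 13/15.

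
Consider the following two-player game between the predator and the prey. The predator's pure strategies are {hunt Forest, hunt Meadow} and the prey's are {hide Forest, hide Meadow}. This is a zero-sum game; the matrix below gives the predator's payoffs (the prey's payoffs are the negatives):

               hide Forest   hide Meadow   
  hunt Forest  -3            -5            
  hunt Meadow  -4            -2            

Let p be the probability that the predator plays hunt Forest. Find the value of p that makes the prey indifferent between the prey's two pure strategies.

p = 1/2

The prey's indifference between hide Forest and hide Meadow determines the predator's mixing probability p:
  the prey's payoff from hide Forest: p·3 + (1−p)·4 = -p + 4
  the prey's payoff from hide Meadow: p·5 + (1−p)·2 = 3p + 2
  -p + 4 = 3p + 2  ⇒  -4p = -2  ⇒  p = 1/2.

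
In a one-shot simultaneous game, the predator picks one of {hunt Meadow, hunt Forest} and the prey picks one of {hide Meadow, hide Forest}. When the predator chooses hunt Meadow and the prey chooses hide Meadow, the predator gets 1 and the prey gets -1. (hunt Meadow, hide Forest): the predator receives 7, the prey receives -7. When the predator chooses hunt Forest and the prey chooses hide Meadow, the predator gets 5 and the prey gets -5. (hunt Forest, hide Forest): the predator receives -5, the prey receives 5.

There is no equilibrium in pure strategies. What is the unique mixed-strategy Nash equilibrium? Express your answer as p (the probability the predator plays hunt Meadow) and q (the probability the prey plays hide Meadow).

p = 5/8, q = 3/4

The predator's mix must leave the prey indifferent between hide Meadow and hide Forest.
  the prey's expected payoff from hide Meadow: p·(-1) + (1−p)·(-5) = 4p - 5
  the prey's expected payoff from hide Forest: p·(-7) + (1−p)·5 = -12p + 5
  4p - 5 = -12p + 5  ⇒  16p = 10  ⇒  p = 5/8.
For the predator to be willing to mix, the predator must be indifferent between hunt Meadow and hunt Forest, which pins down the prey's mix.
  the predator's payoff from hunt Meadow: q·1 + (1−q)·7 = -6q + 7
  the predator's payoff from hunt Forest: q·5 + (1−q)·(-5) = 10q - 5
  -6q + 7 = 10q - 5  ⇒  -16q = -12  ⇒  q = 3/4.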